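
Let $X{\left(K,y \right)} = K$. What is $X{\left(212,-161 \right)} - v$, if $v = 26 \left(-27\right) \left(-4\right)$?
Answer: $-2596$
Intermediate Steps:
$v = 2808$ ($v = \left(-702\right) \left(-4\right) = 2808$)
$X{\left(212,-161 \right)} - v = 212 - 2808 = -2596$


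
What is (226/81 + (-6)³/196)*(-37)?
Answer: -247900/3969 ≈ -62.459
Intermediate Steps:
(226/81 + (-6)³/196)*(-37) = (226*(1/81) - 216*1/196)*(-37) = (226/81 - 54/49)*(-37) = (6700/3969)*(-37) = -247900/3969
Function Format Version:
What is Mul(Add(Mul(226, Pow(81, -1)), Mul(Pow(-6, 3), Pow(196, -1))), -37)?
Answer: Rational(-247900, 3969) ≈ -62.459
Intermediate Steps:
Mul(Add(Mul(226, Pow(81, -1)), Mul(Pow(-6, 3), Pow(196, -1))), -37) = Mul(Add(Mul(226, Rational(1, 81)), Mul(-216, Rational(1, 196))), -37) = Mul(Add(Rational(226, 81), Rational(-54, 49)), -37) = Mul(Rational(6700, 3969), -37) = Rational(-247900, 3969)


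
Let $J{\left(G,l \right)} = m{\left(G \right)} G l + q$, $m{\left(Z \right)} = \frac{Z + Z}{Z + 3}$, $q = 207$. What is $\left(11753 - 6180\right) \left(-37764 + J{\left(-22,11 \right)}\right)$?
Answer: $- \frac{4036139363}{19} \approx -2.1243 \cdot 10^{8}$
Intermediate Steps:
$m{\left(Z \right)} = \frac{2 Z}{3 + Z}$
$J{\left(G,l \right)} = 207 + \frac{2 l G^{2}}{3 + G}$ ($J{\left(G,l \right)} = \frac{2 G}{3 + G} G l + 207 = \frac{2 G^{2}}{3 + G} l + 207 = \frac{2 l G^{2}}{3 + G} + 207 = 207 + \frac{2 l G^{2}}{3 + G}$)
$\left(11753 - 6180\right) \left(-37764 + J{\left(-22,11 \right)}\right) = \left(11753 - 6180\right) \left(-37764 + \frac{621 + 207 \left(-22\right) + 2 \cdot 11 \left(-22\right)^{2}}{3 - 22}\right) = 5573 \left(-37764 + \frac{621 - 4554 + 2 \cdot 11 \cdot 484}{-19}\right) = 5573 \left(-37764 - \frac{621 - 4554 + 10648}{19}\right) = 5573 \left(-37764 - \frac{6715}{19}\right) = 5573 \left(- \frac{724231}{19}\right) = - \frac{4036139363}{19}$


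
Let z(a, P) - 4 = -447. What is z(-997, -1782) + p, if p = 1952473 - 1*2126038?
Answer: -174008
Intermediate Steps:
z(a, P) = -443 (z(a, P) = 4 - 447 = -443)
p = -173565 (p = 1952473 - 2126038 = -173565)
z(-997, -1782) + p = -443 - 173565 = -174008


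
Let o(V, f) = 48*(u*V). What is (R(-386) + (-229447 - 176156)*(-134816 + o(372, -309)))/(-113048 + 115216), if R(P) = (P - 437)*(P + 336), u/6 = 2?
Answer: -16113775409/1084 ≈ -1.4865e+7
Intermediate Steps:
u = 12 (u = 6*2 = 12)
o(V, f) = 576*V (o(V, f) = 48*(12*V) = 576*V)
R(P) = (-437 + P)*(336 + P)
(R(-386) + (-229447 - 176156)*(-134816 + o(372, -309)))/(-113048 + 115216) = ((-146832 + (-386)² - 101*(-386)) + (-229447 - 176156)*(-134816 + 576*372))/(-113048 + 115216) = ((-146832 + 148996 + 38986) - 405603*(-134816 + 214272))/2168 = (41150 - 405603*79456)*(1/2168) = (41150 - 32227591968)*(1/2168) = -32227550818*1/2168 = -16113775409/1084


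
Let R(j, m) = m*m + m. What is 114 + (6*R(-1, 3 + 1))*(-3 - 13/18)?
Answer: -998/3 ≈ -332.67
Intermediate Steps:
R(j, m) = m + m**2 (R(j, m) = m**2 + m = m + m**2)
114 + (6*R(-1, 3 + 1))*(-3 - 13/18) = 114 + (6*((3 + 1)*(1 + (3 + 1))))*(-3 - 13/18) = 114 + (6*(4*(1 + 4)))*(-3 - 13/18) = 114 + (6*(4*5))*(-3 - 1*13/18) = 114 + (6*20)*(-3 - 13/18) = 114 + 120*(-67/18) = 114 - 1340/3 = -998/3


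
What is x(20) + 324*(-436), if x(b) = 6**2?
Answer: -141228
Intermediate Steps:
x(b) = 36
x(20) + 324*(-436) = 36 + 324*(-436) = 36 - 141264 = -141228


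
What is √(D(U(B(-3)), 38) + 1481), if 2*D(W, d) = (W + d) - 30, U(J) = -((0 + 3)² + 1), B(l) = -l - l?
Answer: 2*√370 ≈ 38.471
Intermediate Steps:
B(l) = -2*l
U(J) = -10 (U(J) = -(3² + 1) = -(9 + 1) = -1*10 = -10)
D(W, d) = -15 + W/2 + d/2 (D(W, d) = ((W + d) - 30)/2 = (-30 + W + d)/2 = -15 + W/2 + d/2)
√(D(U(B(-3)), 38) + 1481) = √((-15 + (½)*(-10) + (½)*38) + 1481) = √((-15 - 5 + 19) + 1481) = √(-1 + 1481) = √1480 = 2*√370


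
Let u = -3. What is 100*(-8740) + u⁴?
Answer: -873919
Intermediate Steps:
100*(-8740) + u⁴ = 100*(-8740) + (-3)⁴ = -874000 + 81 = -873919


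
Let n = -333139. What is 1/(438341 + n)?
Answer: 1/105202 ≈ 9.5055e-6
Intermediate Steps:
1/(438341 + n) = 1/(438341 - 333139) = 1/105202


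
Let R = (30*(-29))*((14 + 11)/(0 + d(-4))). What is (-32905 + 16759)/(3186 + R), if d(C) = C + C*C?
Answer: -32292/2747 ≈ -11.755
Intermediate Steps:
d(C) = C + C²
R = -3625/2 (R = (30*(-29))*((14 + 11)/(0 - 4*(1 - 4))) = -21750/(0 - 4*(-3)) = -21750/(0 + 12) = -21750/12 = -870*25/12 = -3625/2 ≈ -1812.5)
(-32905 + 16759)/(3186 + R) = (-32905 + 16759)/(3186 - 3625/2) = -16146/2747/2 = -16146*2/2747 = -32292/2747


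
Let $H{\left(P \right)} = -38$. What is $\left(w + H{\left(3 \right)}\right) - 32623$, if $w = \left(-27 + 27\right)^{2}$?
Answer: $-32661$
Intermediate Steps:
$w = 0$ ($w = 0^{2} = 0$)
$\left(w + H{\left(3 \right)}\right) - 32623 = \left(0 - 38\right) - 32623 = -38 - 32623 = -32661$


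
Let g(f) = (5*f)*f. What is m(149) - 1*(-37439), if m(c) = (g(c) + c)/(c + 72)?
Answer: 8385173/221 ≈ 37942.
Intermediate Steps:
g(f) = 5*f**2
m(c) = (c + 5*c**2)/(72 + c) (m(c) = (5*c**2 + c)/(c + 72) = (c + 5*c**2)/(72 + c))
m(149) - 1*(-37439) = 149*(1 + 5*149)/(72 + 149) - 1*(-37439) = 149*(1 + 745)/221 + 37439 = 149*(1/221)*746 + 37439 = 111154/221 + 37439 = 8385173/221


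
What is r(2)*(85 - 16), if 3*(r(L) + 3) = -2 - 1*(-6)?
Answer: -115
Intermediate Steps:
r(L) = -5/3 (r(L) = -3 + (-2 - 1*(-6))/3 = -3 + (-2 + 6)/3 = -3 + (⅓)*4 = -3 + 4/3 = -5/3)
r(2)*(85 - 16) = -5*(85 - 16)/3 = -5/3*69 = -115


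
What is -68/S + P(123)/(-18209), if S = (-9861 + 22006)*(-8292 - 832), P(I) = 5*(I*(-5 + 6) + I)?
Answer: -34074066797/504439283705 ≈ -0.067548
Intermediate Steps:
P(I) = 10*I (P(I) = 5*(I*1 + I) = 5*(I + I) = 5*(2*I) = 10*I)
S = -110810980 (S = 12145*(-9124) = -110810980)
-68/S + P(123)/(-18209) = -68/(-110810980) + (10*123)/(-18209) = -68*(-1/110810980) + 1230*(-1/18209) = 17/27702745 - 1230/18209 = -34074066797/504439283705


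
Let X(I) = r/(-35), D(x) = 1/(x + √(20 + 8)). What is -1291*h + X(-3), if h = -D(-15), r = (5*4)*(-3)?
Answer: -133191/1379 - 2582*√7/197 ≈ -131.26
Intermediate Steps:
D(x) = 1/(x + 2*√7) (D(x) = 1/(x + √28) = 1/(x + 2*√7))
r = -60 (r = 20*(-3) = -60)
h = -1/(-15 + 2*√7) ≈ 0.10300
X(I) = 12/7 (X(I) = -60/(-35) = -60*(-1/35) = 12/7)
-1291*h + X(-3) = -1291*(15/197 + 2*√7/197) + 12/7 = (-19365/197 - 2582*√7/197) + 12/7 = -133191/1379 - 2582*√7/197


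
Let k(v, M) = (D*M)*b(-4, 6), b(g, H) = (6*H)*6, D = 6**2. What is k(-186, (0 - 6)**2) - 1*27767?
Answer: 252169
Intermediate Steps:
D = 36
b(g, H) = 36*H
k(v, M) = 7776*M (k(v, M) = (36*M)*(36*6) = (36*M)*216 = 7776*M)
k(-186, (0 - 6)**2) - 1*27767 = 7776*(0 - 6)**2 - 1*27767 = 7776*(-6)**2 - 27767 = 7776*36 - 27767 = 279936 - 27767 = 252169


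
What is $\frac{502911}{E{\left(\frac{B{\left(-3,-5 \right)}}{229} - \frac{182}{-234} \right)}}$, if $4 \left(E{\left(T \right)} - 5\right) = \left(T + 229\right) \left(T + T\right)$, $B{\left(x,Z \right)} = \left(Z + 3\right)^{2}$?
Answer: $\frac{2136225615831}{409360361} \approx 5218.4$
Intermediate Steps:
$B{\left(x,Z \right)} = \left(3 + Z\right)^{2}$
$E{\left(T \right)} = 5 + \frac{T \left(229 + T\right)}{2}$ ($E{\left(T \right)} = 5 + \frac{\left(T + 229\right) \left(T + T\right)}{4} = 5 + \frac{\left(229 + T\right) 2 T}{4} = 5 + \frac{2 T \left(229 + T\right)}{4} = 5 + \frac{T \left(229 + T\right)}{2}$)
$\frac{502911}{E{\left(\frac{B{\left(-3,-5 \right)}}{229} - \frac{182}{-234} \right)}} = \frac{502911}{5 + \frac{\left(\frac{\left(3 - 5\right)^{2}}{229} - \frac{182}{-234}\right)^{2}}{2} + \frac{229 \left(\frac{\left(3 - 5\right)^{2}}{229} - \frac{182}{-234}\right)}{2}} = \frac{502911}{5 + \frac{\left(\left(-2\right)^{2} \cdot \frac{1}{229} - - \frac{7}{9}\right)^{2}}{2} + \frac{229 \left(\left(-2\right)^{2} \cdot \frac{1}{229} - - \frac{7}{9}\right)}{2}} = \frac{502911}{5 + \frac{\left(4 \cdot \frac{1}{229} + \frac{7}{9}\right)^{2}}{2} + \frac{229 \left(4 \cdot \frac{1}{229} + \frac{7}{9}\right)}{2}} = \frac{502911}{5 + \frac{\left(\frac{4}{229} + \frac{7}{9}\right)^{2}}{2} + \frac{229 \left(\frac{4}{229} + \frac{7}{9}\right)}{2}} = \frac{502911}{5 + \frac{\left(\frac{1639}{2061}\right)^{2}}{2} + \frac{229}{2} \cdot \frac{1639}{2061}} = \frac{502911}{5 + \frac{1}{2} \cdot \frac{2686321}{4247721} + \frac{1639}{18}} = \frac{502911}{5 + \frac{2686321}{8495442} + \frac{1639}{18}} = \frac{502911}{\frac{409360361}{4247721}} = 502911 \cdot \frac{4247721}{409360361} = \frac{2136225615831}{409360361}$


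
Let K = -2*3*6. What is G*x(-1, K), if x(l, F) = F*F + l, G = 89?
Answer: 115255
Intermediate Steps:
K = -36 (K = -6*6 = -36)
x(l, F) = l + F**2 (x(l, F) = F**2 + l = l + F**2)
G*x(-1, K) = 89*(-1 + (-36)**2) = 89*(-1 + 1296) = 89*1295 = 115255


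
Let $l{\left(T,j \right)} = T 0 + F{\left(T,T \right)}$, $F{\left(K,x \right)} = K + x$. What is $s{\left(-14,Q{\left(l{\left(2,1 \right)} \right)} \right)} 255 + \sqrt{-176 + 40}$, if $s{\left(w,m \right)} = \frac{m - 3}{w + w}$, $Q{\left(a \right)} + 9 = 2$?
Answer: $\frac{1275}{14} + 2 i \sqrt{34} \approx 91.071 + 11.662 i$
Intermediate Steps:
$l{\left(T,j \right)} = 2 T$ ($l{\left(T,j \right)} = T 0 + \left(T + T\right) = 0 + 2 T = 2 T$)
$Q{\left(a \right)} = -7$ ($Q{\left(a \right)} = -9 + 2 = -7$)
$s{\left(w,m \right)} = \frac{-3 + m}{2 w}$
$s{\left(-14,Q{\left(l{\left(2,1 \right)} \right)} \right)} 255 + \sqrt{-176 + 40} = \frac{-3 - 7}{2 \left(-14\right)} 255 + \sqrt{-176 + 40} = \frac{1}{2} \left(- \frac{1}{14}\right) \left(-10\right) 255 + \sqrt{-136} = \frac{5}{14} \cdot 255 + 2 i \sqrt{34} = \frac{1275}{14} + 2 i \sqrt{34}$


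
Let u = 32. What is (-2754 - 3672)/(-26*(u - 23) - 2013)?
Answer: 306/107 ≈ 2.8598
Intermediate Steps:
(-2754 - 3672)/(-26*(u - 23) - 2013) = (-2754 - 3672)/(-26*(32 - 23) - 2013) = -6426/(-26*9 - 2013) = -6426/(-234 - 2013) = -6426/(-2247) = -6426*(-1/2247) = 306/107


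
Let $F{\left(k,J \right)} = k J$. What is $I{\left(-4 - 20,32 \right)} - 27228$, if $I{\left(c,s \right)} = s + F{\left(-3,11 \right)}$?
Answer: $-27229$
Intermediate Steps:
$F{\left(k,J \right)} = J k$
$I{\left(c,s \right)} = -33 + s$ ($I{\left(c,s \right)} = s + 11 \left(-3\right) = s - 33 = -33 + s$)
$I{\left(-4 - 20,32 \right)} - 27228 = \left(-33 + 32\right) - 27228 = -1 - 27228 = -27229$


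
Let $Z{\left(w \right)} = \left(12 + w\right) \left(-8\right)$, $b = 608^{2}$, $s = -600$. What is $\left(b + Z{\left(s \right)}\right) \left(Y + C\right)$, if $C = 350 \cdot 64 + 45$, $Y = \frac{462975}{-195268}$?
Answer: $\frac{410150775257720}{48817} \approx 8.4018 \cdot 10^{9}$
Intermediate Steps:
$b = 369664$
$Z{\left(w \right)} = -96 - 8 w$
$Y = - \frac{462975}{195268}$ ($Y = 462975 \left(- \frac{1}{195268}\right) = - \frac{462975}{195268} \approx -2.371$)
$C = 22445$ ($C = 22400 + 45 = 22445$)
$\left(b + Z{\left(s \right)}\right) \left(Y + C\right) = \left(369664 - -4704\right) \left(- \frac{462975}{195268} + 22445\right) = \left(369664 + \left(-96 + 4800\right)\right) \frac{4382327285}{195268} = \left(369664 + 4704\right) \frac{4382327285}{195268} = 374368 \cdot \frac{4382327285}{195268} = \frac{410150775257720}{48817}$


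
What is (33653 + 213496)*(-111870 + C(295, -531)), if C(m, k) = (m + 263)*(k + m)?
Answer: -60195116142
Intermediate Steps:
C(m, k) = (263 + m)*(k + m)
(33653 + 213496)*(-111870 + C(295, -531)) = (33653 + 213496)*(-111870 + (295**2 + 263*(-531) + 263*295 - 531*295)) = 247149*(-111870 + (87025 - 139653 + 77585 - 156645)) = 247149*(-111870 - 131688) = 247149*(-243558) = -60195116142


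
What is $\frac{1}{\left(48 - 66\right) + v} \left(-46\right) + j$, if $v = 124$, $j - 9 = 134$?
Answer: $\frac{7556}{53} \approx 142.57$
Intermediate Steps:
$j = 143$ ($j = 9 + 134 = 143$)
$\frac{1}{\left(48 - 66\right) + v} \left(-46\right) + j = \frac{1}{\left(48 - 66\right) + 124} \left(-46\right) + 143 = \frac{1}{-18 + 124} \left(-46\right) + 143 = \frac{1}{106} \left(-46\right) + 143 = - \frac{23}{53} + 143 = \frac{7556}{53}$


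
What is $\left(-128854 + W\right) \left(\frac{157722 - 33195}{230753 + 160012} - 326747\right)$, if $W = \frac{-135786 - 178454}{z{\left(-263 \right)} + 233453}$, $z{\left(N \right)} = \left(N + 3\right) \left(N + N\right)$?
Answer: $\frac{2030289736053545474592}{48222094315} \approx 4.2103 \cdot 10^{10}$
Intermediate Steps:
$z{\left(N \right)} = 2 N \left(3 + N\right)$ ($z{\left(N \right)} = \left(3 + N\right) 2 N = 2 N \left(3 + N\right)$)
$W = - \frac{314240}{370213}$ ($W = \frac{-135786 - 178454}{2 \left(-263\right) \left(3 - 263\right) + 233453} = - \frac{314240}{2 \left(-263\right) \left(-260\right) + 233453} = - \frac{314240}{136760 + 233453} = - \frac{314240}{370213} \approx -0.84881$)
$\left(-128854 + W\right) \left(\frac{157722 - 33195}{230753 + 160012} - 326747\right) = \left(-128854 - \frac{314240}{370213}\right) \left(\frac{157722 - 33195}{230753 + 160012} - 326747\right) = - \frac{47703740142 \left(\frac{124527}{390765} - 326747\right)}{370213} = - \frac{47703740142 \left(124527 \cdot \frac{1}{390765} - 326747\right)}{370213} = - \frac{47703740142 \left(\frac{41509}{130255} - 326747\right)}{370213} = \left(- \frac{47703740142}{370213}\right) \left(- \frac{42560388976}{130255}\right) = \frac{2030289736053545474592}{48222094315}$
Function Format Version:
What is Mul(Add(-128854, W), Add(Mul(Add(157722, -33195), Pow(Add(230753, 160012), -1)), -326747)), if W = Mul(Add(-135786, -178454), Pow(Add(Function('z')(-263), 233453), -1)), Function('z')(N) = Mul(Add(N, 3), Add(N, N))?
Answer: Rational(2030289736053545474592, 48222094315) ≈ 4.2103e+10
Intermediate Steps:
Function('z')(N) = Mul(2, N, Add(3, N)) (Function('z')(N) = Mul(Add(3, N), Mul(2, N)) = Mul(2, N, Add(3, N)))
W = Rational(-314240, 370213) (W = Mul(Add(-135786, -178454), Pow(Add(Mul(2, -263, Add(3, -263)), 233453), -1)) = Mul(-314240, Pow(Add(Mul(2, -263, -260), 233453), -1)) = Mul(-314240, Pow(Add(136760, 233453), -1)) = Mul(-314240, Pow(370213, -1)) = Mul(-314240, Rational(1, 370213)) = Rational(-314240, 370213) ≈ -0.84881)
Mul(Add(-128854, W), Add(Mul(Add(157722, -33195), Pow(Add(230753, 160012), -1)), -326747)) = Mul(Add(-128854, Rational(-314240, 370213)), Add(Mul(Add(157722, -33195), Pow(Add(230753, 160012), -1)), -326747)) = Mul(Rational(-47703740142, 370213), Add(Mul(124527, Pow(390765, -1)), -326747)) = Mul(Rational(-47703740142, 370213), Add(Mul(124527, Rational(1, 390765)), -326747)) = Mul(Rational(-47703740142, 370213), Add(Rational(41509, 130255), -326747)) = Mul(Rational(-47703740142, 370213), Rational(-42560388976, 130255)) = Rational(2030289736053545474592, 48222094315)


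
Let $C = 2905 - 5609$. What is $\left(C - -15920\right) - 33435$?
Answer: $-20219$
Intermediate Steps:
$C = -2704$ ($C = 2905 - 5609 = -2704$)
$\left(C - -15920\right) - 33435 = \left(-2704 - -15920\right) - 33435 = \left(-2704 + 15920\right) - 33435 = 13216 - 33435 = -20219$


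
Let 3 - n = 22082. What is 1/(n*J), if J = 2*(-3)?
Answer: 1/132474 ≈ 7.5487e-6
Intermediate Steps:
n = -22079 (n = 3 - 1*22082 = 3 - 22082 = -22079)
J = -6
1/(n*J) = 1/(-22079*(-6)) = 1/132474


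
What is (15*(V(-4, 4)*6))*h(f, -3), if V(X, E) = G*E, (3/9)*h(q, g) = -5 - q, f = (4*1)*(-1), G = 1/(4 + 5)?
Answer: -120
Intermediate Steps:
G = 1/9 ≈ 0.11111
f = -4 (f = 4*(-1) = -4)
h(q, g) = -15 - 3*q (h(q, g) = 3*(-5 - q) = -15 - 3*q)
V(X, E) = E/9
(15*(V(-4, 4)*6))*h(f, -3) = (15*(((1/9)*4)*6))*(-15 - 3*(-4)) = (15*((4/9)*6))*(-15 + 12) = (15*(8/3))*(-3) = 40*(-3) = -120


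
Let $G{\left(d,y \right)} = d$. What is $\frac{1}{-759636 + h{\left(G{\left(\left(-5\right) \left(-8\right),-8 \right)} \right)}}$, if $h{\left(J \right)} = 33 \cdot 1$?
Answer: $- \frac{1}{759603} \approx -1.3165 \cdot 10^{-6}$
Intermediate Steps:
$h{\left(J \right)} = 33$
$\frac{1}{-759636 + h{\left(G{\left(\left(-5\right) \left(-8\right),-8 \right)} \right)}} = \frac{1}{-759636 + 33} = \frac{1}{-759603} = - \frac{1}{759603}$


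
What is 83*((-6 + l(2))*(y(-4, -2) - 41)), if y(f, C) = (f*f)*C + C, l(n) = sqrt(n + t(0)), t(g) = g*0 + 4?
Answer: 37350 - 6225*sqrt(6) ≈ 22102.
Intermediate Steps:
t(g) = 4 (t(g) = 0 + 4 = 4)
l(n) = sqrt(4 + n) (l(n) = sqrt(n + 4) = sqrt(4 + n))
y(f, C) = C + C*f**2 (y(f, C) = f**2*C + C = C*f**2 + C = C + C*f**2)
83*((-6 + l(2))*(y(-4, -2) - 41)) = 83*((-6 + sqrt(4 + 2))*(-2*(1 + (-4)**2) - 41)) = 83*((-6 + sqrt(6))*(-2*(1 + 16) - 41)) = 83*((-6 + sqrt(6))*(-2*17 - 41)) = 83*((-6 + sqrt(6))*(-34 - 41)) = 83*((-6 + sqrt(6))*(-75)) = 83*(450 - 75*sqrt(6)) = 37350 - 6225*sqrt(6)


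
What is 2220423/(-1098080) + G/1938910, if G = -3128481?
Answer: -774052277541/212907829280 ≈ -3.6356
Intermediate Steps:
2220423/(-1098080) + G/1938910 = 2220423/(-1098080) - 3128481/1938910 = 2220423*(-1/1098080) - 3128481*1/1938910 = -2220423/1098080 - 3128481/1938910 = -774052277541/212907829280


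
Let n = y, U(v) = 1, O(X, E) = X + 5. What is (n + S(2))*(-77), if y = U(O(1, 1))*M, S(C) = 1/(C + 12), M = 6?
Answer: -935/2 ≈ -467.50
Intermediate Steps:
O(X, E) = 5 + X
S(C) = 1/(12 + C)
y = 6 (y = 1*6 = 6)
n = 6
(n + S(2))*(-77) = (6 + 1/(12 + 2))*(-77) = (6 + 1/14)*(-77) = (85/14)*(-77) = -935/2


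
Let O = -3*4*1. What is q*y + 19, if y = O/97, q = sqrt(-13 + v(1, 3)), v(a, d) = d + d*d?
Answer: 19 - 12*I/97 ≈ 19.0 - 0.12371*I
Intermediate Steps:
v(a, d) = d + d**2
O = -12 (O = -12*1 = -12)
q = I (q = sqrt(-13 + 3*(1 + 3)) = sqrt(-13 + 3*4) = sqrt(-13 + 12) = sqrt(-1) = I ≈ 1.0*I)
y = -12/97 ≈ -0.12371
q*y + 19 = I*(-12/97) + 19 = -12*I/97 + 19 = 19 - 12*I/97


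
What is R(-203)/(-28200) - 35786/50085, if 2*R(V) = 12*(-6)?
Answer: -16789369/23539950 ≈ -0.71323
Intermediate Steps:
R(V) = -36 (R(V) = (12*(-6))/2 = (½)*(-72) = -36)
R(-203)/(-28200) - 35786/50085 = -36/(-28200) - 35786/50085 = -36*(-1/28200) - 35786*1/50085 = 3/2350 - 35786/50085 = -16789369/23539950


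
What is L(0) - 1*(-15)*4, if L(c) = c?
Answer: 60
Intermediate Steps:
L(0) - 1*(-15)*4 = 0 - 1*(-15)*4 = 0 + 15*4 = 0 + 60 = 60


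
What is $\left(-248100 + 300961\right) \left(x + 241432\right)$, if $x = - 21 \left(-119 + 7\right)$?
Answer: $12886666024$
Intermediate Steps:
$x = 2352$ ($x = \left(-21\right) \left(-112\right) = 2352$)
$\left(-248100 + 300961\right) \left(x + 241432\right) = \left(-248100 + 300961\right) \left(2352 + 241432\right) = 52861 \cdot 243784 = 12886666024$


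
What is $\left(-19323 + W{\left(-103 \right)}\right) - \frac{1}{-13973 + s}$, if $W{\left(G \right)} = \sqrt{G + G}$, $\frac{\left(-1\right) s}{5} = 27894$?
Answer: $- \frac{2964979088}{153443} + i \sqrt{206} \approx -19323.0 + 14.353 i$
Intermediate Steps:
$s = -139470$ ($s = \left(-5\right) 27894 = -139470$)
$W{\left(G \right)} = \sqrt{2} \sqrt{G}$ ($W{\left(G \right)} = \sqrt{2 G} = \sqrt{2} \sqrt{G}$)
$\left(-19323 + W{\left(-103 \right)}\right) - \frac{1}{-13973 + s} = \left(-19323 + \sqrt{2} \sqrt{-103}\right) - \frac{1}{-13973 - 139470} = \left(-19323 + \sqrt{2} i \sqrt{103}\right) - \frac{1}{-153443} = \left(-19323 + i \sqrt{206}\right) - - \frac{1}{153443} = \left(-19323 + i \sqrt{206}\right) + \frac{1}{153443} = - \frac{2964979088}{153443} + i \sqrt{206}$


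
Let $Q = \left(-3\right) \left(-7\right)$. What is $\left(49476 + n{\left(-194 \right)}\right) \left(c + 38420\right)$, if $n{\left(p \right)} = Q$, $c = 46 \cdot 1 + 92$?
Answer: $1908505326$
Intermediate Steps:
$c = 138$ ($c = 46 + 92 = 138$)
$Q = 21$
$n{\left(p \right)} = 21$
$\left(49476 + n{\left(-194 \right)}\right) \left(c + 38420\right) = \left(49476 + 21\right) \left(138 + 38420\right) = 49497 \cdot 38558 = 1908505326$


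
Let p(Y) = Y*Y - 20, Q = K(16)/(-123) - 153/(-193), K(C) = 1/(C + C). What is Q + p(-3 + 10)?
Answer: 22631807/759648 ≈ 29.792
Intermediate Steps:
K(C) = 1/(2*C)
Q = 602015/759648 (Q = ((½)/16)/(-123) - 153/(-193) = ((½)*(1/16))*(-1/123) - 153*(-1/193) = (1/32)*(-1/123) + 153/193 = -1/3936 + 153/193 = 602015/759648 ≈ 0.79249)
p(Y) = -20 + Y² (p(Y) = Y² - 20 = -20 + Y²)
Q + p(-3 + 10) = 602015/759648 + (-20 + (-3 + 10)²) = 602015/759648 + (-20 + 7²) = 602015/759648 + (-20 + 49) = 602015/759648 + 29 = 22631807/759648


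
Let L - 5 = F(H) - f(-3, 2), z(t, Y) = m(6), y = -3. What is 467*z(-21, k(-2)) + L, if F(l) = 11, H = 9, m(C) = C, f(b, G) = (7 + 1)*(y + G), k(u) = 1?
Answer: 2826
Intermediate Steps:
f(b, G) = -24 + 8*G (f(b, G) = (7 + 1)*(-3 + G) = 8*(-3 + G) = -24 + 8*G)
z(t, Y) = 6
L = 24 (L = 5 + (11 - (-24 + 8*2)) = 5 + (11 - (-24 + 16)) = 5 + (11 - 1*(-8)) = 5 + (11 + 8) = 5 + 19 = 24)
467*z(-21, k(-2)) + L = 467*6 + 24 = 2802 + 24 = 2826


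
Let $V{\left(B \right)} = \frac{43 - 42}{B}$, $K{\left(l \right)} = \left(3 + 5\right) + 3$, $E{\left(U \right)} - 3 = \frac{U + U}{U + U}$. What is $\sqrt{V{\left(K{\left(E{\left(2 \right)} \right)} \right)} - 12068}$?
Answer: $\frac{i \sqrt{1460217}}{11} \approx 109.85 i$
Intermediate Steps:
$E{\left(U \right)} = 4$ ($E{\left(U \right)} = 3 + \frac{U + U}{U + U} = 3 + \frac{2 U}{2 U} = 3 + 2 U \frac{1}{2 U} = 3 + 1 = 4$)
$K{\left(l \right)} = 11$ ($K{\left(l \right)} = 8 + 3 = 11$)
$V{\left(B \right)} = \frac{1}{B}$ ($V{\left(B \right)} = 1 \frac{1}{B} = \frac{1}{B}$)
$\sqrt{V{\left(K{\left(E{\left(2 \right)} \right)} \right)} - 12068} = \sqrt{\frac{1}{11} - 12068} = \sqrt{- \frac{132747}{11}} = \frac{i \sqrt{1460217}}{11}$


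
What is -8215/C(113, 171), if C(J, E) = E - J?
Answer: -8215/58 ≈ -141.64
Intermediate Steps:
-8215/C(113, 171) = -8215/(171 - 1*113) = -8215/(171 - 113) = -8215/58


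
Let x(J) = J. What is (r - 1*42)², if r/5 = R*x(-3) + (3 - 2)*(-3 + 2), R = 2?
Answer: 5929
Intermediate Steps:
r = -35 (r = 5*(2*(-3) + (3 - 2)*(-3 + 2)) = 5*(-6 + 1*(-1)) = 5*(-6 - 1) = 5*(-7) = -35)
(r - 1*42)² = (-35 - 1*42)² = (-35 - 42)² = (-77)² = 5929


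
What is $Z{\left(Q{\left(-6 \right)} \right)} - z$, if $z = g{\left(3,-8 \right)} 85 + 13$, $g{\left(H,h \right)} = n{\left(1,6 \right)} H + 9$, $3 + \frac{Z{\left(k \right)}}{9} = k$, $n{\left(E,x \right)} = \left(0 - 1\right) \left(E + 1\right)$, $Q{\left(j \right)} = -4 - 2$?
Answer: $-349$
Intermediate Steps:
$Q{\left(j \right)} = -6$ ($Q{\left(j \right)} = -4 - 2 = -6$)
$n{\left(E,x \right)} = -1 - E$ ($n{\left(E,x \right)} = - (1 + E) = -1 - E$)
$Z{\left(k \right)} = -27 + 9 k$
$g{\left(H,h \right)} = 9 - 2 H$ ($g{\left(H,h \right)} = \left(-1 - 1\right) H + 9 = - 2 H + 9 = 9 - 2 H$)
$z = 268$ ($z = \left(9 - 6\right) 85 + 13 = 3 \cdot 85 + 13 = 255 + 13 = 268$)
$Z{\left(Q{\left(-6 \right)} \right)} - z = \left(-27 + 9 \left(-6\right)\right) - 268 = \left(-27 - 54\right) - 268 = -81 - 268 = -349$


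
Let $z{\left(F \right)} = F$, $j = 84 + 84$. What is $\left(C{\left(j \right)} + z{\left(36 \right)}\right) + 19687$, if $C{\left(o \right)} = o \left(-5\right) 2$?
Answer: $18043$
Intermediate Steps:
$j = 168$
$C{\left(o \right)} = - 10 o$ ($C{\left(o \right)} = - 5 o 2 = - 10 o$)
$\left(C{\left(j \right)} + z{\left(36 \right)}\right) + 19687 = \left(\left(-10\right) 168 + 36\right) + 19687 = \left(-1680 + 36\right) + 19687 = -1644 + 19687 = 18043$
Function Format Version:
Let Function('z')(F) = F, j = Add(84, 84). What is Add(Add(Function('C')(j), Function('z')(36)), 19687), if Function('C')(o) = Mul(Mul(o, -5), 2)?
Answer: 18043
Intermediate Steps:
j = 168
Function('C')(o) = Mul(-10, o) (Function('C')(o) = Mul(Mul(-5, o), 2) = Mul(-10, o))
Add(Add(Function('C')(j), Function('z')(36)), 19687) = Add(Add(Mul(-10, 168), 36), 19687) = Add(Add(-1680, 36), 19687) = Add(-1644, 19687) = 18043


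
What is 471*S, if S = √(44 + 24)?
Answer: 942*√17 ≈ 3884.0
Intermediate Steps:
S = 2*√17 (S = √68 = 2*√17 ≈ 8.2462)
471*S = 471*(2*√17) = 942*√17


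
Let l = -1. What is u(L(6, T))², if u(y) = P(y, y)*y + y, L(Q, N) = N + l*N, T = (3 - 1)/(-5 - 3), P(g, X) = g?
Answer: 0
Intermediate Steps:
T = -¼ (T = 2/(-8) = 2*(-⅛) = -¼ ≈ -0.25000)
L(Q, N) = 0 (L(Q, N) = N - N = 0)
u(y) = y + y² (u(y) = y*y + y = y² + y = y + y²)
u(L(6, T))² = (0*(1 + 0))² = (0*1)² = 0² = 0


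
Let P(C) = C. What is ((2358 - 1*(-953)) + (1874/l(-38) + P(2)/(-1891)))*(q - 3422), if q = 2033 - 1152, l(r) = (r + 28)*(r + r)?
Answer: -6050094286467/718580 ≈ -8.4195e+6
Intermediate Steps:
l(r) = 2*r*(28 + r) (l(r) = (28 + r)*(2*r) = 2*r*(28 + r))
q = 881
((2358 - 1*(-953)) + (1874/l(-38) + P(2)/(-1891)))*(q - 3422) = ((2358 - 1*(-953)) + (1874/((2*(-38)*(28 - 38))) + 2/(-1891)))*(881 - 3422) = ((2358 + 953) + (1874/((2*(-38)*(-10))) + 2*(-1/1891)))*(-2541) = (3311 + (1874/760 - 2/1891))*(-2541) = (3311 + (1874*(1/760) - 2/1891))*(-2541) = (3311 + (937/380 - 2/1891))*(-2541) = (3311 + 1771107/718580)*(-2541) = (2380989487/718580)*(-2541) = -6050094286467/718580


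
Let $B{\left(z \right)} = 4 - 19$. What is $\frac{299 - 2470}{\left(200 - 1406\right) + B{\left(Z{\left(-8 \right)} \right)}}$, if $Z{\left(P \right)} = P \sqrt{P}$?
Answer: $\frac{2171}{1221} \approx 1.7781$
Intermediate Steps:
$Z{\left(P \right)} = P^{\frac{3}{2}}$
$B{\left(z \right)} = -15$
$\frac{299 - 2470}{\left(200 - 1406\right) + B{\left(Z{\left(-8 \right)} \right)}} = \frac{299 - 2470}{\left(200 - 1406\right) - 15} = - \frac{2171}{-1206 - 15} = - \frac{2171}{-1221} = \left(-2171\right) \left(- \frac{1}{1221}\right) = \frac{2171}{1221}$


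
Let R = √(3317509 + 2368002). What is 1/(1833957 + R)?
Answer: 1833957/3363392592338 - √5685511/3363392592338 ≈ 5.4456e-7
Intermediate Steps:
R = √5685511 ≈ 2384.4
1/(1833957 + R) = 1/(1833957 + √5685511)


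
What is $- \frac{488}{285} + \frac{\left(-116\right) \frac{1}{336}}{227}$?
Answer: $- \frac{3104483}{1811460} \approx -1.7138$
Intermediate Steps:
$- \frac{488}{285} + \frac{\left(-116\right) \frac{1}{336}}{227} = \left(-488\right) \frac{1}{285} + \left(-116\right) \frac{1}{336} \cdot \frac{1}{227} = - \frac{488}{285} - \frac{29}{19068} = - \frac{3104483}{1811460}$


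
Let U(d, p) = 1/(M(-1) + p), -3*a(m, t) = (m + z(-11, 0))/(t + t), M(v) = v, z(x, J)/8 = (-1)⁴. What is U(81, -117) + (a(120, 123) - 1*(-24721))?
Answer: 1076393861/43542 ≈ 24721.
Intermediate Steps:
z(x, J) = 8 (z(x, J) = 8*(-1)⁴ = 8*1 = 8)
a(m, t) = -(8 + m)/(6*t) (a(m, t) = -(m + 8)/(3*(t + t)) = -(8 + m)/(3*(2*t)) = -(8 + m)*1/(2*t)/3 = -(8 + m)/(6*t))
U(d, p) = 1/(-1 + p)
U(81, -117) + (a(120, 123) - 1*(-24721)) = 1/(-1 - 117) + ((⅙)*(-8 - 1*120)/123 - 1*(-24721)) = 1/(-118) + ((⅙)*(1/123)*(-8 - 120) + 24721) = -1/118 + ((⅙)*(1/123)*(-128) + 24721) = -1/118 + (-64/369 + 24721) = -1/118 + 9121985/369 = 1076393861/43542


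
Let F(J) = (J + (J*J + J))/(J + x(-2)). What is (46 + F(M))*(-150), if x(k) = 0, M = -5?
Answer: -6450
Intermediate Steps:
F(J) = (J² + 2*J)/J (F(J) = (J + (J*J + J))/(J + 0) = (J + (J² + J))/J = (J + (J + J²))/J = (J² + 2*J)/J)
(46 + F(M))*(-150) = (46 + (2 - 5))*(-150) = (46 - 3)*(-150) = 43*(-150) = -6450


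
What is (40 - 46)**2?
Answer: 36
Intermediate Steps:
(40 - 46)**2 = (-6)**2 = 36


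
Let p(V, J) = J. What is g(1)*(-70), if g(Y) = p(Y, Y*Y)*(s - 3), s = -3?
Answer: 420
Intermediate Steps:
g(Y) = -6*Y² (g(Y) = (Y*Y)*(-3 - 3) = Y²*(-6) = -6*Y²)
g(1)*(-70) = -6*1²*(-70) = -6*1*(-70) = -6*(-70) = 420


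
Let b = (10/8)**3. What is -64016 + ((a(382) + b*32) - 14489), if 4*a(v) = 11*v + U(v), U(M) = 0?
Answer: -77392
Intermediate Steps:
b = 125/64 (b = (10*(1/8))**3 = (5/4)**3 = 125/64 ≈ 1.9531)
a(v) = 11*v/4 (a(v) = (11*v + 0)/4 = (11*v)/4 = 11*v/4)
-64016 + ((a(382) + b*32) - 14489) = -64016 + (((11/4)*382 + (125/64)*32) - 14489) = -64016 + ((2101/2 + 125/2) - 14489) = -64016 + (1113 - 14489) = -64016 - 13376 = -77392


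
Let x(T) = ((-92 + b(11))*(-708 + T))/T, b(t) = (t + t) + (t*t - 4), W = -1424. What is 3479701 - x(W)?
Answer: 1238748505/356 ≈ 3.4796e+6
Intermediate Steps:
b(t) = -4 + t² + 2*t (b(t) = 2*t + (t² - 4) = 2*t + (-4 + t²) = -4 + t² + 2*t)
x(T) = (-33276 + 47*T)/T (x(T) = ((-92 + (-4 + 11² + 2*11))*(-708 + T))/T = ((-92 + (-4 + 121 + 22))*(-708 + T))/T = ((-92 + 139)*(-708 + T))/T = (47*(-708 + T))/T = (-33276 + 47*T)/T)
3479701 - x(W) = 3479701 - (47 - 33276/(-1424)) = 3479701 - (47 - 33276*(-1/1424)) = 3479701 - (47 + 8319/356) = 3479701 - 1*25051/356 = 3479701 - 25051/356 = 1238748505/356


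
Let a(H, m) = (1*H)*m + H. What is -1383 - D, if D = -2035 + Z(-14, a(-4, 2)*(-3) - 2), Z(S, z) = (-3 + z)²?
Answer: -309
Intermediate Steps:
a(H, m) = H + H*m (a(H, m) = H*m + H = H + H*m)
D = -1074 (D = -2035 + (-3 + (-4*(1 + 2)*(-3) - 2))² = -2035 + (-3 + (-4*3*(-3) - 2))² = -2035 + (-3 + (-12*(-3) - 2))² = -2035 + (-3 + (36 - 2))² = -2035 + (-3 + 34)² = -2035 + 31² = -2035 + 961 = -1074)
-1383 - D = -1383 - 1*(-1074) = -1383 + 1074 = -309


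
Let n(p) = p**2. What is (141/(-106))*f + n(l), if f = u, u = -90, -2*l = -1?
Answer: 25433/212 ≈ 119.97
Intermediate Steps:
l = 1/2 (l = -1/2*(-1) = 1/2 ≈ 0.50000)
f = -90
(141/(-106))*f + n(l) = (141/(-106))*(-90) + (1/2)**2 = (141*(-1/106))*(-90) + 1/4 = -141/106*(-90) + 1/4 = 6345/53 + 1/4 = 25433/212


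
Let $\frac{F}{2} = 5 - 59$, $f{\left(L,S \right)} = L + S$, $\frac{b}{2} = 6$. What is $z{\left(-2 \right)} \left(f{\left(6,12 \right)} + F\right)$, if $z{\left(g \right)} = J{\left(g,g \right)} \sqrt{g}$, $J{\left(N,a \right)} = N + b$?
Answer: $- 900 i \sqrt{2} \approx - 1272.8 i$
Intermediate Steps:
$b = 12$ ($b = 2 \cdot 6 = 12$)
$F = -108$ ($F = 2 \left(5 - 59\right) = 2 \left(-54\right) = -108$)
$J{\left(N,a \right)} = 12 + N$ ($J{\left(N,a \right)} = N + 12 = 12 + N$)
$z{\left(g \right)} = \sqrt{g} \left(12 + g\right)$ ($z{\left(g \right)} = \left(12 + g\right) \sqrt{g} = \sqrt{g} \left(12 + g\right)$)
$z{\left(-2 \right)} \left(f{\left(6,12 \right)} + F\right) = \sqrt{-2} \left(12 - 2\right) \left(\left(6 + 12\right) - 108\right) = i \sqrt{2} \cdot 10 \left(18 - 108\right) = 10 i \sqrt{2} \left(-90\right) = - 900 i \sqrt{2}$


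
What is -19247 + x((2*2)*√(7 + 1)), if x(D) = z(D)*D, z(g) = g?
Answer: -19119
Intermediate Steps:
x(D) = D² (x(D) = D*D = D²)
-19247 + x((2*2)*√(7 + 1)) = -19247 + ((2*2)*√(7 + 1))² = -19247 + (4*√8)² = -19247 + (4*(2*√2))² = -19247 + (8*√2)² = -19247 + 128 = -19119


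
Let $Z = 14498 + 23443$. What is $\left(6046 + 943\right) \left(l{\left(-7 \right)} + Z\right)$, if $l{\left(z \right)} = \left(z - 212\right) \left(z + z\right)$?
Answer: $286597923$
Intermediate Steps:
$l{\left(z \right)} = 2 z \left(-212 + z\right)$ ($l{\left(z \right)} = \left(-212 + z\right) 2 z = 2 z \left(-212 + z\right)$)
$Z = 37941$
$\left(6046 + 943\right) \left(l{\left(-7 \right)} + Z\right) = \left(6046 + 943\right) \left(2 \left(-7\right) \left(-212 - 7\right) + 37941\right) = 6989 \left(2 \left(-7\right) \left(-219\right) + 37941\right) = 6989 \left(3066 + 37941\right) = 6989 \cdot 41007 = 286597923$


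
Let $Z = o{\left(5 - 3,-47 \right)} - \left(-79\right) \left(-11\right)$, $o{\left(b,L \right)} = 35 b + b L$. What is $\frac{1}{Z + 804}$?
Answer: $- \frac{1}{89} \approx -0.011236$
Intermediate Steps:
$o{\left(b,L \right)} = 35 b + L b$
$Z = -893$ ($Z = \left(5 - 3\right) \left(35 - 47\right) - \left(-79\right) \left(-11\right) = \left(5 - 3\right) \left(-12\right) - 869 = 2 \left(-12\right) - 869 = -24 - 869 = -893$)
$\frac{1}{Z + 804} = \frac{1}{-893 + 804} = \frac{1}{-89} = - \frac{1}{89}$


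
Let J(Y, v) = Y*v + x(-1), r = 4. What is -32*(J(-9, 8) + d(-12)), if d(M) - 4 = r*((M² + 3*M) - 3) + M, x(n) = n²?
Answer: -10912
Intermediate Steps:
J(Y, v) = 1 + Y*v (J(Y, v) = Y*v + (-1)² = Y*v + 1 = 1 + Y*v)
d(M) = -8 + 4*M² + 13*M (d(M) = 4 + (4*((M² + 3*M) - 3) + M) = 4 + (4*(-3 + M² + 3*M) + M) = 4 + ((-12 + 4*M² + 12*M) + M) = 4 + (-12 + 4*M² + 13*M) = -8 + 4*M² + 13*M)
-32*(J(-9, 8) + d(-12)) = -32*((1 - 9*8) + (-8 + 4*(-12)² + 13*(-12))) = -32*((1 - 72) + (-8 + 4*144 - 156)) = -32*(-71 + (-8 + 576 - 156)) = -32*(-71 + 412) = -32*341 = -10912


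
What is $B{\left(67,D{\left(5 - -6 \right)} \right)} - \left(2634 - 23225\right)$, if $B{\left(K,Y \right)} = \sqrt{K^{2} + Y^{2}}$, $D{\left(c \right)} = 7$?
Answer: $20591 + \sqrt{4538} \approx 20658.0$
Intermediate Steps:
$B{\left(67,D{\left(5 - -6 \right)} \right)} - \left(2634 - 23225\right) = \sqrt{67^{2} + 7^{2}} - \left(2634 - 23225\right) = \sqrt{4489 + 49} - \left(2634 - 23225\right) = \sqrt{4538} - -20591 = \sqrt{4538} + 20591 = 20591 + \sqrt{4538}$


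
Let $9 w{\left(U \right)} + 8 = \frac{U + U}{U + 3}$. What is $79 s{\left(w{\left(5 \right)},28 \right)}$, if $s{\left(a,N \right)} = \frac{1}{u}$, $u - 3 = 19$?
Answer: $\frac{79}{22} \approx 3.5909$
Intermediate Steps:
$u = 22$ ($u = 3 + 19 = 22$)
$w{\left(U \right)} = - \frac{8}{9} + \frac{2 U}{9 \left(3 + U\right)}$ ($w{\left(U \right)} = - \frac{8}{9} + \frac{\left(U + U\right) \frac{1}{U + 3}}{9} = - \frac{8}{9} + \frac{2 U \frac{1}{3 + U}}{9} = - \frac{8}{9} + \frac{2 U}{9 \left(3 + U\right)}$)
$s{\left(a,N \right)} = \frac{1}{22}$
$79 s{\left(w{\left(5 \right)},28 \right)} = 79 \cdot \frac{1}{22} = \frac{79}{22}$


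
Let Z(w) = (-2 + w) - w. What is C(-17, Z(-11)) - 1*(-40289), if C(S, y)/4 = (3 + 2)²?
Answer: 40389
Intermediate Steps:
Z(w) = -2
C(S, y) = 100 (C(S, y) = 4*(3 + 2)² = 4*5² = 4*25 = 100)
C(-17, Z(-11)) - 1*(-40289) = 100 - 1*(-40289) = 100 + 40289 = 40389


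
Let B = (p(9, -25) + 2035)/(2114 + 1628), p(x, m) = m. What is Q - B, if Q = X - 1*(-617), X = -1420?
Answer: -1503418/1871 ≈ -803.54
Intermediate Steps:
Q = -803 (Q = -1420 - 1*(-617) = -1420 + 617 = -803)
B = 1005/1871 (B = (-25 + 2035)/(2114 + 1628) = 2010/3742 = 2010*(1/3742) = 1005/1871 ≈ 0.53715)
Q - B = -803 - 1*1005/1871 = -803 - 1005/1871 = -1503418/1871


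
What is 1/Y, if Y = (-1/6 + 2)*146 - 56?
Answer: 3/635 ≈ 0.0047244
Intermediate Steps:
Y = 635/3 (Y = ((1/6)*(-1) + 2)*146 - 56 = (-1/6 + 2)*146 - 56 = (11/6)*146 - 56 = 803/3 - 56 = 635/3 ≈ 211.67)
1/Y = 1/(635/3) = 3/635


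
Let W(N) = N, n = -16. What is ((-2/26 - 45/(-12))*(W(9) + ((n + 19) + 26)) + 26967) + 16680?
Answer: 1138451/26 ≈ 43787.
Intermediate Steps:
((-2/26 - 45/(-12))*(W(9) + ((n + 19) + 26)) + 26967) + 16680 = ((-2/26 - 45/(-12))*(9 + ((-16 + 19) + 26)) + 26967) + 16680 = ((-2*1/26 - 45*(-1/12))*(9 + (3 + 26)) + 26967) + 16680 = ((-1/13 + 15/4)*(9 + 29) + 26967) + 16680 = ((191/52)*38 + 26967) + 16680 = (3629/26 + 26967) + 16680 = 704771/26 + 16680 = 1138451/26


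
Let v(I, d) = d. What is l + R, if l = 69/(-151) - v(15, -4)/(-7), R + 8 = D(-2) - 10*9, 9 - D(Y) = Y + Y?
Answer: -90932/1057 ≈ -86.028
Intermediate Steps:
D(Y) = 9 - 2*Y (D(Y) = 9 - (Y + Y) = 9 - 2*Y)
R = -85 (R = -8 + ((9 - 2*(-2)) - 10*9) = -8 + ((9 + 4) - 90) = -8 + (13 - 90) = -8 - 77 = -85)
l = -1087/1057 (l = 69/(-151) - 1*(-4)/(-7) = 69*(-1/151) + 4*(-⅐) = -69/151 - 4/7 = -1087/1057 ≈ -1.0284)
l + R = -1087/1057 - 85 = -90932/1057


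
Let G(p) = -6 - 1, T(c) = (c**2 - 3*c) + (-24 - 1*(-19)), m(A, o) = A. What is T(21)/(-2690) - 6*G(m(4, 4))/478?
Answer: -32657/642910 ≈ -0.050796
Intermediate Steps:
T(c) = -5 + c**2 - 3*c (T(c) = (c**2 - 3*c) + (-24 + 19) = (c**2 - 3*c) - 5 = -5 + c**2 - 3*c)
G(p) = -7
T(21)/(-2690) - 6*G(m(4, 4))/478 = (-5 + 21**2 - 3*21)/(-2690) - 6*(-7)/478 = (-5 + 441 - 63)*(-1/2690) + 42*(1/478) = 373*(-1/2690) + 21/239 = -373/2690 + 21/239 = -32657/642910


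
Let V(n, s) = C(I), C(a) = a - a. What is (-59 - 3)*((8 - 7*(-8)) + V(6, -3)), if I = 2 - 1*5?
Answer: -3968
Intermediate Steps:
I = -3 (I = 2 - 5 = -3)
C(a) = 0
V(n, s) = 0
(-59 - 3)*((8 - 7*(-8)) + V(6, -3)) = (-59 - 3)*((8 - 7*(-8)) + 0) = -62*((8 + 56) + 0) = -62*(64 + 0) = -62*64 = -3968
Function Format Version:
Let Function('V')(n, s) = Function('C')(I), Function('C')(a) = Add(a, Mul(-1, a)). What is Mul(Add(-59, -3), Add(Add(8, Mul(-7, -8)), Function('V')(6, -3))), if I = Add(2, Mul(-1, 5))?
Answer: -3968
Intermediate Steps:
I = -3 (I = Add(2, -5) = -3)
Function('C')(a) = 0
Function('V')(n, s) = 0
Mul(Add(-59, -3), Add(Add(8, Mul(-7, -8)), Function('V')(6, -3))) = Mul(Add(-59, -3), Add(Add(8, Mul(-7, -8)), 0)) = Mul(-62, Add(Add(8, 56), 0)) = Mul(-62, Add(64, 0)) = Mul(-62, 64) = -3968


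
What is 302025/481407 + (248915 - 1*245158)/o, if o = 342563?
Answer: 2699262466/4228518619 ≈ 0.63835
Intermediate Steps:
302025/481407 + (248915 - 1*245158)/o = 302025/481407 + (248915 - 1*245158)/342563 = 302025*(1/481407) + (248915 - 245158)*(1/342563) = 100675/160469 + 3757*(1/342563) = 100675/160469 + 289/26351 = 2699262466/4228518619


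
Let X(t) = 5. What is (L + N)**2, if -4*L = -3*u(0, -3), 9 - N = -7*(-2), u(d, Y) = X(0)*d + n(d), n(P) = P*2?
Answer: 25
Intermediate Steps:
n(P) = 2*P
u(d, Y) = 7*d (u(d, Y) = 5*d + 2*d = 7*d)
N = -5 (N = 9 - (-7)*(-2) = 9 - 1*14 = 9 - 14 = -5)
L = 0 (L = -(-3)*7*0/4 = -(-3)*0/4 = -1/4*0 = 0)
(L + N)**2 = (0 - 5)**2 = (-5)**2 = 25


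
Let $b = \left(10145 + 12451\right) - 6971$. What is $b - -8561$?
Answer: $24186$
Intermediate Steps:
$b = 15625$ ($b = 22596 - 6971 = 15625$)
$b - -8561 = 15625 - -8561 = 15625 + 8561 = 24186$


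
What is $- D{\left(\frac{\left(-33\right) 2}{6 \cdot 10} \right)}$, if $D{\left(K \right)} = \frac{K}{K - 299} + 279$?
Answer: $- \frac{837290}{3001} \approx -279.0$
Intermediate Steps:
$D{\left(K \right)} = 279 + \frac{K}{-299 + K}$ ($D{\left(K \right)} = \frac{K}{-299 + K} + 279 = 279 + \frac{K}{-299 + K}$)
$- D{\left(\frac{\left(-33\right) 2}{6 \cdot 10} \right)} = - \frac{-83421 + 280 \frac{\left(-33\right) 2}{6 \cdot 10}}{-299 + \frac{\left(-33\right) 2}{6 \cdot 10}} = - \frac{-83421 + 280 \left(- \frac{66}{60}\right)}{-299 - \frac{66}{60}} = - \frac{-83421 + 280 \left(\left(-66\right) \frac{1}{60}\right)}{-299 - \frac{11}{10}} = - \frac{-83421 + 280 \left(- \frac{11}{10}\right)}{-299 - \frac{11}{10}} = - \frac{-83421 - 308}{- \frac{3001}{10}} = - \frac{\left(-10\right) \left(-83729\right)}{3001} = \left(-1\right) \frac{837290}{3001} = - \frac{837290}{3001}$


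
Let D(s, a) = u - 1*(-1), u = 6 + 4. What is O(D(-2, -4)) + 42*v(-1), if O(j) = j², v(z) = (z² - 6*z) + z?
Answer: 373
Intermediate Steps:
u = 10
v(z) = z² - 5*z
D(s, a) = 11 (D(s, a) = 10 - 1*(-1) = 10 + 1 = 11)
O(D(-2, -4)) + 42*v(-1) = 11² + 42*(-(-5 - 1)) = 121 + 42*(-1*(-6)) = 121 + 42*6 = 121 + 252 = 373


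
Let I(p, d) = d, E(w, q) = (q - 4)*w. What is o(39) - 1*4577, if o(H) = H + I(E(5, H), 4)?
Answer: -4534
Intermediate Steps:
E(w, q) = w*(-4 + q) (E(w, q) = (-4 + q)*w = w*(-4 + q))
o(H) = 4 + H (o(H) = H + 4 = 4 + H)
o(39) - 1*4577 = (4 + 39) - 1*4577 = 43 - 4577 = -4534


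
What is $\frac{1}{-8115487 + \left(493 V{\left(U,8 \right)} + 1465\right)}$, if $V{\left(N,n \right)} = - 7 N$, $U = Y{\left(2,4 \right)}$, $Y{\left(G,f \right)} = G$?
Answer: $- \frac{1}{8120924} \approx -1.2314 \cdot 10^{-7}$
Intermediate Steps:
$U = 2$
$\frac{1}{-8115487 + \left(493 V{\left(U,8 \right)} + 1465\right)} = \frac{1}{-8115487 + \left(493 \left(\left(-7\right) 2\right) + 1465\right)} = \frac{1}{-8115487 + \left(493 \left(-14\right) + 1465\right)} = \frac{1}{-8115487 + \left(-6902 + 1465\right)} = \frac{1}{-8115487 - 5437} = \frac{1}{-8120924} = - \frac{1}{8120924}$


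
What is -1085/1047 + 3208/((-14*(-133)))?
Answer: 669253/974757 ≈ 0.68658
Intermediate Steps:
-1085/1047 + 3208/((-14*(-133))) = -1085*1/1047 + 3208/1862 = -1085/1047 + 3208*(1/1862) = -1085/1047 + 1604/931 = 669253/974757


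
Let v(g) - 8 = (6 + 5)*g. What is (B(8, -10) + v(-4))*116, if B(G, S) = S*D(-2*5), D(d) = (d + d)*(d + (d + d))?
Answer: -700176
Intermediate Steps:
v(g) = 8 + 11*g (v(g) = 8 + (6 + 5)*g = 8 + 11*g)
D(d) = 6*d² (D(d) = (2*d)*(d + 2*d) = (2*d)*(3*d) = 6*d²)
B(G, S) = 600*S (B(G, S) = S*(6*(-2*5)²) = S*(6*(-10)²) = S*(6*100) = S*600 = 600*S)
(B(8, -10) + v(-4))*116 = (600*(-10) + (8 + 11*(-4)))*116 = (-6000 + (8 - 44))*116 = (-6000 - 36)*116 = -6036*116 = -700176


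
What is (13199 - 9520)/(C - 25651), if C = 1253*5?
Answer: -3679/19386 ≈ -0.18978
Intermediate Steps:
C = 6265
(13199 - 9520)/(C - 25651) = (13199 - 9520)/(6265 - 25651) = 3679/(-19386) = 3679*(-1/19386) = -3679/19386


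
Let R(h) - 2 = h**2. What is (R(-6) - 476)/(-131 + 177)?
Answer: -219/23 ≈ -9.5217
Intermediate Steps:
R(h) = 2 + h**2
(R(-6) - 476)/(-131 + 177) = ((2 + (-6)**2) - 476)/(-131 + 177) = ((2 + 36) - 476)/46 = (38 - 476)*(1/46) = -438*1/46 = -219/23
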